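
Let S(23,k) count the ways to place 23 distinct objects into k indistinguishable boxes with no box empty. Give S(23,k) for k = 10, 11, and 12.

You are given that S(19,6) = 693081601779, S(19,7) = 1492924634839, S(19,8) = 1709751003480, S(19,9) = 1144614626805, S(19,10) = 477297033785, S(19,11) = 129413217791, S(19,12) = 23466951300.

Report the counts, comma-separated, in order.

row 20: T[20][7]=7·1492924634839+693081601779=11143554045652  T[20][8]=8·1709751003480+1492924634839=15170932662679  T[20][9]=9·1144614626805+1709751003480=12011282644725  T[20][10]=10·477297033785+1144614626805=5917584964655  T[20][11]=11·129413217791+477297033785=1900842429486  T[20][12]=12·23466951300+129413217791=411016633391
row 21: T[21][8]=8·15170932662679+11143554045652=132511015347084  T[21][9]=9·12011282644725+15170932662679=123272476465204  T[21][10]=10·5917584964655+12011282644725=71187132291275  T[21][11]=11·1900842429486+5917584964655=26826851689001  T[21][12]=12·411016633391+1900842429486=6833042030178
row 22: T[22][9]=9·123272476465204+132511015347084=1241963303533920  T[22][10]=10·71187132291275+123272476465204=835143799377954  T[22][11]=11·26826851689001+71187132291275=366282500870286  T[22][12]=12·6833042030178+26826851689001=108823356051137
row 23: T[23][10]=10·835143799377954+1241963303533920=9593401297313460  T[23][11]=11·366282500870286+835143799377954=4864251308951100  T[23][12]=12·108823356051137+366282500870286=1672162773483930
Read S(23,10) = 9593401297313460, S(23,11) = 4864251308951100, S(23,12) = 1672162773483930.

9593401297313460, 4864251308951100, 1672162773483930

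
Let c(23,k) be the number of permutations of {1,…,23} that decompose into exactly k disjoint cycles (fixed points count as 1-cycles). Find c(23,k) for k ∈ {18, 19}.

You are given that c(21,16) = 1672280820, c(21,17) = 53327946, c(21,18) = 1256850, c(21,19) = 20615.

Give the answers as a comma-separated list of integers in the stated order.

row 22: T[22][17]=21·53327946+1672280820=2792167686  T[22][18]=21·1256850+53327946=79721796  T[22][19]=21·20615+1256850=1689765
row 23: T[23][18]=22·79721796+2792167686=4546047198  T[23][19]=22·1689765+79721796=116896626
Read c(23,18) = 4546047198, c(23,19) = 116896626.

4546047198, 116896626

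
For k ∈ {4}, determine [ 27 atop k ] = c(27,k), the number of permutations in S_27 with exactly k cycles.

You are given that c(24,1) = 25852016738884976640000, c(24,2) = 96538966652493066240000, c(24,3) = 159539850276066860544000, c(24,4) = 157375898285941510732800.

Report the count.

i=25: T(25,2)=25852016738884976640000+24·96538966652493066240000=2342787216398718566400000 | T(25,3)=96538966652493066240000+24·159539850276066860544000=3925495373278097719296000 | T(25,4)=159539850276066860544000+24·157375898285941510732800=3936561409138663118131200
i=26: T(26,3)=2342787216398718566400000+25·3925495373278097719296000=100480171548351161548800000 | T(26,4)=3925495373278097719296000+25·3936561409138663118131200=102339530601744675672576000
i=27: T(27,4)=100480171548351161548800000+26·102339530601744675672576000=2761307967193712729035776000
Read c(27,4) = 2761307967193712729035776000.

2761307967193712729035776000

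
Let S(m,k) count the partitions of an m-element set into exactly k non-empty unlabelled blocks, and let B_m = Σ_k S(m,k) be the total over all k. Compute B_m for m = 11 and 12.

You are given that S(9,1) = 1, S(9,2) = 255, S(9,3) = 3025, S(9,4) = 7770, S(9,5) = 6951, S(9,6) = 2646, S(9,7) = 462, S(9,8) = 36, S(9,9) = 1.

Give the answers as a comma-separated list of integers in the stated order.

678570, 4213597

row 10: T[10][1]=1·1+0=1  T[10][2]=2·255+1=511  T[10][3]=3·3025+255=9330  T[10][4]=4·7770+3025=34105  T[10][5]=5·6951+7770=42525  T[10][6]=6·2646+6951=22827  T[10][7]=7·462+2646=5880  T[10][8]=8·36+462=750  T[10][9]=9·1+36=45  T[10][10]=10·0+1=1
row 11: T[11][1]=1·1+0=1  T[11][2]=2·511+1=1023  T[11][3]=3·9330+511=28501  T[11][4]=4·34105+9330=145750  T[11][5]=5·42525+34105=246730  T[11][6]=6·22827+42525=179487  T[11][7]=7·5880+22827=63987  T[11][8]=8·750+5880=11880  T[11][9]=9·45+750=1155  T[11][10]=10·1+45=55  T[11][11]=11·0+1=1
row 12: T[12][1]=1·1+0=1  T[12][2]=2·1023+1=2047  T[12][3]=3·28501+1023=86526  T[12][4]=4·145750+28501=611501  T[12][5]=5·246730+145750=1379400  T[12][6]=6·179487+246730=1323652  T[12][7]=7·63987+179487=627396  T[12][8]=8·11880+63987=159027  T[12][9]=9·1155+11880=22275  T[12][10]=10·55+1155=1705  T[12][11]=11·1+55=66  T[12][12]=12·0+1=1
B_11 = ΣS(11,k) = 1+1023+28501+145750+246730+179487+63987+11880+1155+55+1 = 678570
B_12 = ΣS(12,k) = 1+2047+86526+611501+1379400+1323652+627396+159027+22275+1705+66+1 = 4213597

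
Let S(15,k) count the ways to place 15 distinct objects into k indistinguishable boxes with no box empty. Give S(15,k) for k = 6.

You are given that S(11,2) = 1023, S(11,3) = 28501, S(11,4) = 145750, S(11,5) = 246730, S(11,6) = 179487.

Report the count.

[12] T[12,3]:3*28501+1023=86526 · T[12,4]:4*145750+28501=611501 · T[12,5]:5*246730+145750=1379400 · T[12,6]:6*179487+246730=1323652
[13] T[13,4]:4*611501+86526=2532530 · T[13,5]:5*1379400+611501=7508501 · T[13,6]:6*1323652+1379400=9321312
[14] T[14,5]:5*7508501+2532530=40075035 · T[14,6]:6*9321312+7508501=63436373
[15] T[15,6]:6*63436373+40075035=420693273
Read S(15,6) = 420693273.

420693273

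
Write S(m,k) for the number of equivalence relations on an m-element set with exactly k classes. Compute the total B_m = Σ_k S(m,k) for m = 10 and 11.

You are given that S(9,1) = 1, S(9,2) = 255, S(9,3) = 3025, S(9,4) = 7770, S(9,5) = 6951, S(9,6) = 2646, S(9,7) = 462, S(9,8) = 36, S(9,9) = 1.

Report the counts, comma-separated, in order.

row 10: T[10][1]=1·1+0=1  T[10][2]=2·255+1=511  T[10][3]=3·3025+255=9330  T[10][4]=4·7770+3025=34105  T[10][5]=5·6951+7770=42525  T[10][6]=6·2646+6951=22827  T[10][7]=7·462+2646=5880  T[10][8]=8·36+462=750  T[10][9]=9·1+36=45  T[10][10]=10·0+1=1
row 11: T[11][1]=1·1+0=1  T[11][2]=2·511+1=1023  T[11][3]=3·9330+511=28501  T[11][4]=4·34105+9330=145750  T[11][5]=5·42525+34105=246730  T[11][6]=6·22827+42525=179487  T[11][7]=7·5880+22827=63987  T[11][8]=8·750+5880=11880  T[11][9]=9·45+750=1155  T[11][10]=10·1+45=55  T[11][11]=11·0+1=1
B_10 = ΣS(10,k) = 1+511+9330+34105+42525+22827+5880+750+45+1 = 115975
B_11 = ΣS(11,k) = 1+1023+28501+145750+246730+179487+63987+11880+1155+55+1 = 678570

115975, 678570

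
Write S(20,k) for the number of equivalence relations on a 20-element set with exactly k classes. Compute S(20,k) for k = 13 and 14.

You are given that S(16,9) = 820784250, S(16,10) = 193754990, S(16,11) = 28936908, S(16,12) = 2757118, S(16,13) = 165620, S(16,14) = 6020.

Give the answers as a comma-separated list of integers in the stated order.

61068660380, 6302524580

i=17: T(17,10)=820784250+10·193754990=2758334150 | T(17,11)=193754990+11·28936908=512060978 | T(17,12)=28936908+12·2757118=62022324 | T(17,13)=2757118+13·165620=4910178 | T(17,14)=165620+14·6020=249900
i=18: T(18,11)=2758334150+11·512060978=8391004908 | T(18,12)=512060978+12·62022324=1256328866 | T(18,13)=62022324+13·4910178=125854638 | T(18,14)=4910178+14·249900=8408778
i=19: T(19,12)=8391004908+12·1256328866=23466951300 | T(19,13)=1256328866+13·125854638=2892439160 | T(19,14)=125854638+14·8408778=243577530
i=20: T(20,13)=23466951300+13·2892439160=61068660380 | T(20,14)=2892439160+14·243577530=6302524580
Read S(20,13) = 61068660380, S(20,14) = 6302524580.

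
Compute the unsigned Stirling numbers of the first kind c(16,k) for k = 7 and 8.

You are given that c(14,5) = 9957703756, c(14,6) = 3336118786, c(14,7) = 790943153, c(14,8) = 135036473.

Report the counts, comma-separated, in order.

row 15: T[15][6]=14·3336118786+9957703756=56663366760  T[15][7]=14·790943153+3336118786=14409322928  T[15][8]=14·135036473+790943153=2681453775
row 16: T[16][7]=15·14409322928+56663366760=272803210680  T[16][8]=15·2681453775+14409322928=54631129553
Read c(16,7) = 272803210680, c(16,8) = 54631129553.

272803210680, 54631129553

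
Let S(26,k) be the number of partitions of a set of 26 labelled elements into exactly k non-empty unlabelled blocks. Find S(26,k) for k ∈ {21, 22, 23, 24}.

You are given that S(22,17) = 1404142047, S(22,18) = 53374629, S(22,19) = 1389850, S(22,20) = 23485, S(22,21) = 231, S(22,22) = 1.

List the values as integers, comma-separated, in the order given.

r23: T_23,18=18×53374629+1404142047=2364885369; T_23,19=19×1389850+53374629=79781779; T_23,20=20×23485+1389850=1859550; T_23,21=21×231+23485=28336; T_23,22=22×1+231=253; T_23,23=23×0+1=1
r24: T_24,19=19×79781779+2364885369=3880739170; T_24,20=20×1859550+79781779=116972779; T_24,21=21×28336+1859550=2454606; T_24,22=22×253+28336=33902; T_24,23=23×1+253=276; T_24,24=24×0+1=1
r25: T_25,20=20×116972779+3880739170=6220194750; T_25,21=21×2454606+116972779=168519505; T_25,22=22×33902+2454606=3200450; T_25,23=23×276+33902=40250; T_25,24=24×1+276=300
r26: T_26,21=21×168519505+6220194750=9759104355; T_26,22=22×3200450+168519505=238929405; T_26,23=23×40250+3200450=4126200; T_26,24=24×300+40250=47450
Read S(26,21) = 9759104355, S(26,22) = 238929405, S(26,23) = 4126200, S(26,24) = 47450.

9759104355, 238929405, 4126200, 47450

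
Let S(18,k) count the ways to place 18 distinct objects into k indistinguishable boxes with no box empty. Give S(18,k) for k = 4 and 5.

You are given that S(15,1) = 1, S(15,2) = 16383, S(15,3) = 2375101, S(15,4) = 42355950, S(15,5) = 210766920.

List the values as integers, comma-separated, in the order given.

2798806985, 28958095545

r16: T_16,2=2×16383+1=32767; T_16,3=3×2375101+16383=7141686; T_16,4=4×42355950+2375101=171798901; T_16,5=5×210766920+42355950=1096190550
r17: T_17,3=3×7141686+32767=21457825; T_17,4=4×171798901+7141686=694337290; T_17,5=5×1096190550+171798901=5652751651
r18: T_18,4=4×694337290+21457825=2798806985; T_18,5=5×5652751651+694337290=28958095545
Read S(18,4) = 2798806985, S(18,5) = 28958095545.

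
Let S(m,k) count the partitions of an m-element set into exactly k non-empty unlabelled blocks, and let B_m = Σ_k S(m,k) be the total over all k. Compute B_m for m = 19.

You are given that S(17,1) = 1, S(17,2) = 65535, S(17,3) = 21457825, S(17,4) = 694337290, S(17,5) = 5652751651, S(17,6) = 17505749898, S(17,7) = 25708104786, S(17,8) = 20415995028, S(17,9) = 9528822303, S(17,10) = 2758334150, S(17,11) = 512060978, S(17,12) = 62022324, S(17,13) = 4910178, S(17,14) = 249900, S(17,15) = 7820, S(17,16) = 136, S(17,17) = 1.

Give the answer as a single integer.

@18  (18,1):1·1+0→1, (18,2):65535·2+1→131071, (18,3):21457825·3+65535→64439010, (18,4):694337290·4+21457825→2798806985, (18,5):5652751651·5+694337290→28958095545, (18,6):17505749898·6+5652751651→110687251039, (18,7):25708104786·7+17505749898→197462483400, (18,8):20415995028·8+25708104786→189036065010, (18,9):9528822303·9+20415995028→106175395755, (18,10):2758334150·10+9528822303→37112163803, (18,11):512060978·11+2758334150→8391004908, (18,12):62022324·12+512060978→1256328866, (18,13):4910178·13+62022324→125854638, (18,14):249900·14+4910178→8408778, (18,15):7820·15+249900→367200, (18,16):136·16+7820→9996, (18,17):1·17+136→153, (18,18):0·18+1→1
@19  (19,1):1·1+0→1, (19,2):131071·2+1→262143, (19,3):64439010·3+131071→193448101, (19,4):2798806985·4+64439010→11259666950, (19,5):28958095545·5+2798806985→147589284710, (19,6):110687251039·6+28958095545→693081601779, (19,7):197462483400·7+110687251039→1492924634839, (19,8):189036065010·8+197462483400→1709751003480, (19,9):106175395755·9+189036065010→1144614626805, (19,10):37112163803·10+106175395755→477297033785, (19,11):8391004908·11+37112163803→129413217791, (19,12):1256328866·12+8391004908→23466951300, (19,13):125854638·13+1256328866→2892439160, (19,14):8408778·14+125854638→243577530, (19,15):367200·15+8408778→13916778, (19,16):9996·16+367200→527136, (19,17):153·17+9996→12597, (19,18):1·18+153→171, (19,19):0·19+1→1
B_19 = ΣS(19,k) = 1+262143+193448101+11259666950+147589284710+693081601779+1492924634839+1709751003480+1144614626805+477297033785+129413217791+23466951300+2892439160+243577530+13916778+527136+12597+171+1 = 5832742205057

5832742205057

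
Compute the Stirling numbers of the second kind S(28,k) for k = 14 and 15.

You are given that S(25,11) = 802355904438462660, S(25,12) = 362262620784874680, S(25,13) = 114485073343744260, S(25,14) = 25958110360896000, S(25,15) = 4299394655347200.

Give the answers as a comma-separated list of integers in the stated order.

[26] T[26,12]:12*362262620784874680+802355904438462660=5149507353856958820 · T[26,13]:13*114485073343744260+362262620784874680=1850568574253550060 · T[26,14]:14*25958110360896000+114485073343744260=477898618396288260 · T[26,15]:15*4299394655347200+25958110360896000=90449030191104000
[27] T[27,13]:13*1850568574253550060+5149507353856958820=29206898819153109600 · T[27,14]:14*477898618396288260+1850568574253550060=8541149231801585700 · T[27,15]:15*90449030191104000+477898618396288260=1834634071262848260
[28] T[28,14]:14*8541149231801585700+29206898819153109600=148782988064375309400 · T[28,15]:15*1834634071262848260+8541149231801585700=36060660300744309600
Read S(28,14) = 148782988064375309400, S(28,15) = 36060660300744309600.

148782988064375309400, 36060660300744309600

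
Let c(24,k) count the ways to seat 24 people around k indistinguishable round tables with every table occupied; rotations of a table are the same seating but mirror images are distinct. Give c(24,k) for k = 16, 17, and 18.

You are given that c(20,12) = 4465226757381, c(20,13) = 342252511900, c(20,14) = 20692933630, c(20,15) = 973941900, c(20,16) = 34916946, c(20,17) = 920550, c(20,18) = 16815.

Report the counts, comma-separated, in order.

[21] T[21,13]:20*342252511900+4465226757381=11310276995381 · T[21,14]:20*20692933630+342252511900=756111184500 · T[21,15]:20*973941900+20692933630=40171771630 · T[21,16]:20*34916946+973941900=1672280820 · T[21,17]:20*920550+34916946=53327946 · T[21,18]:20*16815+920550=1256850
[22] T[22,14]:21*756111184500+11310276995381=27188611869881 · T[22,15]:21*40171771630+756111184500=1599718388730 · T[22,16]:21*1672280820+40171771630=75289668850 · T[22,17]:21*53327946+1672280820=2792167686 · T[22,18]:21*1256850+53327946=79721796
[23] T[23,15]:22*1599718388730+27188611869881=62382416421941 · T[23,16]:22*75289668850+1599718388730=3256091103430 · T[23,17]:22*2792167686+75289668850=136717357942 · T[23,18]:22*79721796+2792167686=4546047198
[24] T[24,16]:23*3256091103430+62382416421941=137272511800831 · T[24,17]:23*136717357942+3256091103430=6400590336096 · T[24,18]:23*4546047198+136717357942=241276443496
Read c(24,16) = 137272511800831, c(24,17) = 6400590336096, c(24,18) = 241276443496.

137272511800831, 6400590336096, 241276443496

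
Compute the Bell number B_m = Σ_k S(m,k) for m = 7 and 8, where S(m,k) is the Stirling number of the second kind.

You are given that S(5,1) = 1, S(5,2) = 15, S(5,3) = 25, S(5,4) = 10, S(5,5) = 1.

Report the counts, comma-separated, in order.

877, 4140

i=6: T(6,1)=0+1·1=1 | T(6,2)=1+2·15=31 | T(6,3)=15+3·25=90 | T(6,4)=25+4·10=65 | T(6,5)=10+5·1=15 | T(6,6)=1+6·0=1
i=7: T(7,1)=0+1·1=1 | T(7,2)=1+2·31=63 | T(7,3)=31+3·90=301 | T(7,4)=90+4·65=350 | T(7,5)=65+5·15=140 | T(7,6)=15+6·1=21 | T(7,7)=1+7·0=1
i=8: T(8,1)=0+1·1=1 | T(8,2)=1+2·63=127 | T(8,3)=63+3·301=966 | T(8,4)=301+4·350=1701 | T(8,5)=350+5·140=1050 | T(8,6)=140+6·21=266 | T(8,7)=21+7·1=28 | T(8,8)=1+8·0=1
B_7 = ΣS(7,k) = 1+63+301+350+140+21+1 = 877
B_8 = ΣS(8,k) = 1+127+966+1701+1050+266+28+1 = 4140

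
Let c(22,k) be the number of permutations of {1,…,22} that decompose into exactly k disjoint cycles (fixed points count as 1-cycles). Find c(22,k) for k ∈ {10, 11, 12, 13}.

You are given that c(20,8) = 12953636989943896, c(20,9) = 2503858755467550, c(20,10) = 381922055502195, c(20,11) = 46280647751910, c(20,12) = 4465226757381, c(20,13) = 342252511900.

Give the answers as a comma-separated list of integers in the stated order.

276019109275035346, 37600535086859745, 4154823851430525, 373100999802531

@21  (21,9):2503858755467550·20+12953636989943896→63030812099294896, (21,10):381922055502195·20+2503858755467550→10142299865511450, (21,11):46280647751910·20+381922055502195→1307535010540395, (21,12):4465226757381·20+46280647751910→135585182899530, (21,13):342252511900·20+4465226757381→11310276995381
@22  (22,10):10142299865511450·21+63030812099294896→276019109275035346, (22,11):1307535010540395·21+10142299865511450→37600535086859745, (22,12):135585182899530·21+1307535010540395→4154823851430525, (22,13):11310276995381·21+135585182899530→373100999802531
Read c(22,10) = 276019109275035346, c(22,11) = 37600535086859745, c(22,12) = 4154823851430525, c(22,13) = 373100999802531.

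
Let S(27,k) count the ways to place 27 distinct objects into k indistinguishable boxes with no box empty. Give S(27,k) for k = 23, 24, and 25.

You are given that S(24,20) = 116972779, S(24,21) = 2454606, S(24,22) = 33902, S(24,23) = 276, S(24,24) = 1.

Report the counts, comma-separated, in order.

333832005, 5265000, 55575

i=25: T(25,21)=116972779+21·2454606=168519505 | T(25,22)=2454606+22·33902=3200450 | T(25,23)=33902+23·276=40250 | T(25,24)=276+24·1=300 | T(25,25)=1+25·0=1
i=26: T(26,22)=168519505+22·3200450=238929405 | T(26,23)=3200450+23·40250=4126200 | T(26,24)=40250+24·300=47450 | T(26,25)=300+25·1=325
i=27: T(27,23)=238929405+23·4126200=333832005 | T(27,24)=4126200+24·47450=5265000 | T(27,25)=47450+25·325=55575
Read S(27,23) = 333832005, S(27,24) = 5265000, S(27,25) = 55575.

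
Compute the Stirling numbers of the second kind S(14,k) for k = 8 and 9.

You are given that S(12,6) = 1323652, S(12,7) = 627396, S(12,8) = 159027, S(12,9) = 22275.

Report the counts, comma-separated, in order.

20912320, 5135130

i=13: T(13,7)=1323652+7·627396=5715424 | T(13,8)=627396+8·159027=1899612 | T(13,9)=159027+9·22275=359502
i=14: T(14,8)=5715424+8·1899612=20912320 | T(14,9)=1899612+9·359502=5135130
Read S(14,8) = 20912320, S(14,9) = 5135130.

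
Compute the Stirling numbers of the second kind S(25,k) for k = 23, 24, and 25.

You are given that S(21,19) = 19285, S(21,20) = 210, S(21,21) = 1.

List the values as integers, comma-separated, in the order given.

40250, 300, 1

i=22: T(22,20)=19285+20·210=23485 | T(22,21)=210+21·1=231 | T(22,22)=1+22·0=1
i=23: T(23,21)=23485+21·231=28336 | T(23,22)=231+22·1=253 | T(23,23)=1+23·0=1
i=24: T(24,22)=28336+22·253=33902 | T(24,23)=253+23·1=276 | T(24,24)=1+24·0=1
i=25: T(25,23)=33902+23·276=40250 | T(25,24)=276+24·1=300 | T(25,25)=1+25·0=1
Read S(25,23) = 40250, S(25,24) = 300, S(25,25) = 1.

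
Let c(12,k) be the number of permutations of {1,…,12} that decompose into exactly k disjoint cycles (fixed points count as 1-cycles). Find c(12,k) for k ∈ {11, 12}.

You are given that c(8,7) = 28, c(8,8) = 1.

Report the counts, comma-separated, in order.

row 9: T[9][8]=8·1+28=36  T[9][9]=8·0+1=1
row 10: T[10][9]=9·1+36=45  T[10][10]=9·0+1=1
row 11: T[11][10]=10·1+45=55  T[11][11]=10·0+1=1
row 12: T[12][11]=11·1+55=66  T[12][12]=11·0+1=1
Read c(12,11) = 66, c(12,12) = 1.

66, 1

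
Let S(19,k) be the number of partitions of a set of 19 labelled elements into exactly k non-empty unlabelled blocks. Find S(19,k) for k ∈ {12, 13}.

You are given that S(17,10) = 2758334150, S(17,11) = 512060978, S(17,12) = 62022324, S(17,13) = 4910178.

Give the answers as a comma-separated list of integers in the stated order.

23466951300, 2892439160

r18: T_18,11=11×512060978+2758334150=8391004908; T_18,12=12×62022324+512060978=1256328866; T_18,13=13×4910178+62022324=125854638
r19: T_19,12=12×1256328866+8391004908=23466951300; T_19,13=13×125854638+1256328866=2892439160
Read S(19,12) = 23466951300, S(19,13) = 2892439160.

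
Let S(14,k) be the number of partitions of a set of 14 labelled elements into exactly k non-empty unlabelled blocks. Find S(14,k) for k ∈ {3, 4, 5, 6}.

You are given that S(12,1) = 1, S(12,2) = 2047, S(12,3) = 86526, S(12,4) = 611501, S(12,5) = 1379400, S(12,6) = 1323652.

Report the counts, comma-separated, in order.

i=13: T(13,2)=1+2·2047=4095 | T(13,3)=2047+3·86526=261625 | T(13,4)=86526+4·611501=2532530 | T(13,5)=611501+5·1379400=7508501 | T(13,6)=1379400+6·1323652=9321312
i=14: T(14,3)=4095+3·261625=788970 | T(14,4)=261625+4·2532530=10391745 | T(14,5)=2532530+5·7508501=40075035 | T(14,6)=7508501+6·9321312=63436373
Read S(14,3) = 788970, S(14,4) = 10391745, S(14,5) = 40075035, S(14,6) = 63436373.

788970, 10391745, 40075035, 63436373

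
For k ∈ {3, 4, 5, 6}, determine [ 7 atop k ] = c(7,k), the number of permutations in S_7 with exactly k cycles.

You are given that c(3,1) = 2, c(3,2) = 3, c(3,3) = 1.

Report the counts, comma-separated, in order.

1624, 735, 175, 21

row 4: T[4][1]=3·2+0=6  T[4][2]=3·3+2=11  T[4][3]=3·1+3=6  T[4][4]=3·0+1=1
row 5: T[5][1]=4·6+0=24  T[5][2]=4·11+6=50  T[5][3]=4·6+11=35  T[5][4]=4·1+6=10  T[5][5]=4·0+1=1
row 6: T[6][2]=5·50+24=274  T[6][3]=5·35+50=225  T[6][4]=5·10+35=85  T[6][5]=5·1+10=15  T[6][6]=5·0+1=1
row 7: T[7][3]=6·225+274=1624  T[7][4]=6·85+225=735  T[7][5]=6·15+85=175  T[7][6]=6·1+15=21
Read c(7,3) = 1624, c(7,4) = 735, c(7,5) = 175, c(7,6) = 21.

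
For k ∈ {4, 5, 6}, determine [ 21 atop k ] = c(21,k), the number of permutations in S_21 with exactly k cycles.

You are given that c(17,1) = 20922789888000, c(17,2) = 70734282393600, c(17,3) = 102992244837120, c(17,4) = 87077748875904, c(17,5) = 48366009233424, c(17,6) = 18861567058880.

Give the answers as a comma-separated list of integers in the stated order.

[18] T[18,1]:17*20922789888000+0=355687428096000 · T[18,2]:17*70734282393600+20922789888000=1223405590579200 · T[18,3]:17*102992244837120+70734282393600=1821602444624640 · T[18,4]:17*87077748875904+102992244837120=1583313975727488 · T[18,5]:17*48366009233424+87077748875904=909299905844112 · T[18,6]:17*18861567058880+48366009233424=369012649234384
[19] T[19,2]:18*1223405590579200+355687428096000=22376988058521600 · T[19,3]:18*1821602444624640+1223405590579200=34012249593822720 · T[19,4]:18*1583313975727488+1821602444624640=30321254007719424 · T[19,5]:18*909299905844112+1583313975727488=17950712280921504 · T[19,6]:18*369012649234384+909299905844112=7551527592063024
[20] T[20,3]:19*34012249593822720+22376988058521600=668609730341153280 · T[20,4]:19*30321254007719424+34012249593822720=610116075740491776 · T[20,5]:19*17950712280921504+30321254007719424=371384787345228000 · T[20,6]:19*7551527592063024+17950712280921504=161429736530118960
[21] T[21,4]:20*610116075740491776+668609730341153280=12870931245150988800 · T[21,5]:20*371384787345228000+610116075740491776=8037811822645051776 · T[21,6]:20*161429736530118960+371384787345228000=3599979517947607200
Read c(21,4) = 12870931245150988800, c(21,5) = 8037811822645051776, c(21,6) = 3599979517947607200.

12870931245150988800, 8037811822645051776, 3599979517947607200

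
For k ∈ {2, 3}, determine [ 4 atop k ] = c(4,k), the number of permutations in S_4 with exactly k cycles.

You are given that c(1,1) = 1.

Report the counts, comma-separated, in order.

11, 6

@2  (2,1):1·1+0→1, (2,2):0·1+1→1
@3  (3,1):1·2+0→2, (3,2):1·2+1→3, (3,3):0·2+1→1
@4  (4,2):3·3+2→11, (4,3):1·3+3→6
Read c(4,2) = 11, c(4,3) = 6.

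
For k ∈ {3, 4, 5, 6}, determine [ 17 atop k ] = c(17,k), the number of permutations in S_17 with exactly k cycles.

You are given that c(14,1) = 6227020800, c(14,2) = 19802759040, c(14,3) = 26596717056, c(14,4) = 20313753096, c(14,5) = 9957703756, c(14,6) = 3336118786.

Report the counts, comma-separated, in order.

[15] T[15,1]:14*6227020800+0=87178291200 · T[15,2]:14*19802759040+6227020800=283465647360 · T[15,3]:14*26596717056+19802759040=392156797824 · T[15,4]:14*20313753096+26596717056=310989260400 · T[15,5]:14*9957703756+20313753096=159721605680 · T[15,6]:14*3336118786+9957703756=56663366760
[16] T[16,2]:15*283465647360+87178291200=4339163001600 · T[16,3]:15*392156797824+283465647360=6165817614720 · T[16,4]:15*310989260400+392156797824=5056995703824 · T[16,5]:15*159721605680+310989260400=2706813345600 · T[16,6]:15*56663366760+159721605680=1009672107080
[17] T[17,3]:16*6165817614720+4339163001600=102992244837120 · T[17,4]:16*5056995703824+6165817614720=87077748875904 · T[17,5]:16*2706813345600+5056995703824=48366009233424 · T[17,6]:16*1009672107080+2706813345600=18861567058880
Read c(17,3) = 102992244837120, c(17,4) = 87077748875904, c(17,5) = 48366009233424, c(17,6) = 18861567058880.

102992244837120, 87077748875904, 48366009233424, 18861567058880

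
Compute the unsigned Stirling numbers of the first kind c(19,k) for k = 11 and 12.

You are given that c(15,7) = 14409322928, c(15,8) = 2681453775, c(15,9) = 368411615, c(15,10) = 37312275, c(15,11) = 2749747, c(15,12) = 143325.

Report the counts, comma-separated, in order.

1661573386473, 147560703732

@16  (16,8):2681453775·15+14409322928→54631129553, (16,9):368411615·15+2681453775→8207628000, (16,10):37312275·15+368411615→928095740, (16,11):2749747·15+37312275→78558480, (16,12):143325·15+2749747→4899622
@17  (17,9):8207628000·16+54631129553→185953177553, (17,10):928095740·16+8207628000→23057159840, (17,11):78558480·16+928095740→2185031420, (17,12):4899622·16+78558480→156952432
@18  (18,10):23057159840·17+185953177553→577924894833, (18,11):2185031420·17+23057159840→60202693980, (18,12):156952432·17+2185031420→4853222764
@19  (19,11):60202693980·18+577924894833→1661573386473, (19,12):4853222764·18+60202693980→147560703732
Read c(19,11) = 1661573386473, c(19,12) = 147560703732.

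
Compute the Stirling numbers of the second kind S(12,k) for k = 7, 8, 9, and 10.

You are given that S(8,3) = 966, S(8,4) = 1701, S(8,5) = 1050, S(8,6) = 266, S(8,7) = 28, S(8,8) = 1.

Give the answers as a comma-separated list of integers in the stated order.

[9] T[9,4]:4*1701+966=7770 · T[9,5]:5*1050+1701=6951 · T[9,6]:6*266+1050=2646 · T[9,7]:7*28+266=462 · T[9,8]:8*1+28=36 · T[9,9]:9*0+1=1
[10] T[10,5]:5*6951+7770=42525 · T[10,6]:6*2646+6951=22827 · T[10,7]:7*462+2646=5880 · T[10,8]:8*36+462=750 · T[10,9]:9*1+36=45 · T[10,10]:10*0+1=1
[11] T[11,6]:6*22827+42525=179487 · T[11,7]:7*5880+22827=63987 · T[11,8]:8*750+5880=11880 · T[11,9]:9*45+750=1155 · T[11,10]:10*1+45=55
[12] T[12,7]:7*63987+179487=627396 · T[12,8]:8*11880+63987=159027 · T[12,9]:9*1155+11880=22275 · T[12,10]:10*55+1155=1705
Read S(12,7) = 627396, S(12,8) = 159027, S(12,9) = 22275, S(12,10) = 1705.

627396, 159027, 22275, 1705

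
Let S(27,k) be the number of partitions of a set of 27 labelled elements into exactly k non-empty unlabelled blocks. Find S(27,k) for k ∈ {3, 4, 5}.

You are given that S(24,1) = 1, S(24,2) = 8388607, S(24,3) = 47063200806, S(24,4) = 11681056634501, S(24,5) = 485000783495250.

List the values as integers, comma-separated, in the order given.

1270865805301, 749329038535350, 61338207158409090

[25] T[25,1]:1*1+0=1 · T[25,2]:2*8388607+1=16777215 · T[25,3]:3*47063200806+8388607=141197991025 · T[25,4]:4*11681056634501+47063200806=46771289738810 · T[25,5]:5*485000783495250+11681056634501=2436684974110751
[26] T[26,2]:2*16777215+1=33554431 · T[26,3]:3*141197991025+16777215=423610750290 · T[26,4]:4*46771289738810+141197991025=187226356946265 · T[26,5]:5*2436684974110751+46771289738810=12230196160292565
[27] T[27,3]:3*423610750290+33554431=1270865805301 · T[27,4]:4*187226356946265+423610750290=749329038535350 · T[27,5]:5*12230196160292565+187226356946265=61338207158409090
Read S(27,3) = 1270865805301, S(27,4) = 749329038535350, S(27,5) = 61338207158409090.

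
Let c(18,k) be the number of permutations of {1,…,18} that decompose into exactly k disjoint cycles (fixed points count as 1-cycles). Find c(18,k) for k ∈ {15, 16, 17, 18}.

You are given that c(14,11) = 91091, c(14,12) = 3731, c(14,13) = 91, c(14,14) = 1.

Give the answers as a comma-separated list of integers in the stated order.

r15: T_15,12=14×3731+91091=143325; T_15,13=14×91+3731=5005; T_15,14=14×1+91=105; T_15,15=14×0+1=1
r16: T_16,13=15×5005+143325=218400; T_16,14=15×105+5005=6580; T_16,15=15×1+105=120; T_16,16=15×0+1=1
r17: T_17,14=16×6580+218400=323680; T_17,15=16×120+6580=8500; T_17,16=16×1+120=136; T_17,17=16×0+1=1
r18: T_18,15=17×8500+323680=468180; T_18,16=17×136+8500=10812; T_18,17=17×1+136=153; T_18,18=17×0+1=1
Read c(18,15) = 468180, c(18,16) = 10812, c(18,17) = 153, c(18,18) = 1.

468180, 10812, 153, 1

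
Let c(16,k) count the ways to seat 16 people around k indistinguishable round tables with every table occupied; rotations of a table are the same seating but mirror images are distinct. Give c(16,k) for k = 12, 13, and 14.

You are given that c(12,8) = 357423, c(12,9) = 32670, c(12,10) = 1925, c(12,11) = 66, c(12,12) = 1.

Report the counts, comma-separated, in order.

[13] T[13,9]:12*32670+357423=749463 · T[13,10]:12*1925+32670=55770 · T[13,11]:12*66+1925=2717 · T[13,12]:12*1+66=78 · T[13,13]:12*0+1=1
[14] T[14,10]:13*55770+749463=1474473 · T[14,11]:13*2717+55770=91091 · T[14,12]:13*78+2717=3731 · T[14,13]:13*1+78=91 · T[14,14]:13*0+1=1
[15] T[15,11]:14*91091+1474473=2749747 · T[15,12]:14*3731+91091=143325 · T[15,13]:14*91+3731=5005 · T[15,14]:14*1+91=105
[16] T[16,12]:15*143325+2749747=4899622 · T[16,13]:15*5005+143325=218400 · T[16,14]:15*105+5005=6580
Read c(16,12) = 4899622, c(16,13) = 218400, c(16,14) = 6580.

4899622, 218400, 6580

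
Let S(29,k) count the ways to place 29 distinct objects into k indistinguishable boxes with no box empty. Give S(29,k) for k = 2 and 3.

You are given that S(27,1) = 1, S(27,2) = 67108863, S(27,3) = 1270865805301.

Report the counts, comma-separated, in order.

268435455, 11438127792025

@28  (28,1):1·1+0→1, (28,2):67108863·2+1→134217727, (28,3):1270865805301·3+67108863→3812664524766
@29  (29,2):134217727·2+1→268435455, (29,3):3812664524766·3+134217727→11438127792025
Read S(29,2) = 268435455, S(29,3) = 11438127792025.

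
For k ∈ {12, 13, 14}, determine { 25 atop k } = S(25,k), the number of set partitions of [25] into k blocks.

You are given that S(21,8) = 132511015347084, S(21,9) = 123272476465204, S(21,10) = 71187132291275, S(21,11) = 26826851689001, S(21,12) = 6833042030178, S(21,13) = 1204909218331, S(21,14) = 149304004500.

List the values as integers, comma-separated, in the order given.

362262620784874680, 114485073343744260, 25958110360896000

r22: T_22,9=9×123272476465204+132511015347084=1241963303533920; T_22,10=10×71187132291275+123272476465204=835143799377954; T_22,11=11×26826851689001+71187132291275=366282500870286; T_22,12=12×6833042030178+26826851689001=108823356051137; T_22,13=13×1204909218331+6833042030178=22496861868481; T_22,14=14×149304004500+1204909218331=3295165281331
r23: T_23,10=10×835143799377954+1241963303533920=9593401297313460; T_23,11=11×366282500870286+835143799377954=4864251308951100; T_23,12=12×108823356051137+366282500870286=1672162773483930; T_23,13=13×22496861868481+108823356051137=401282560341390; T_23,14=14×3295165281331+22496861868481=68629175807115
r24: T_24,11=11×4864251308951100+9593401297313460=63100165695775560; T_24,12=12×1672162773483930+4864251308951100=24930204590758260; T_24,13=13×401282560341390+1672162773483930=6888836057922000; T_24,14=14×68629175807115+401282560341390=1362091021641000
r25: T_25,12=12×24930204590758260+63100165695775560=362262620784874680; T_25,13=13×6888836057922000+24930204590758260=114485073343744260; T_25,14=14×1362091021641000+6888836057922000=25958110360896000
Read S(25,12) = 362262620784874680, S(25,13) = 114485073343744260, S(25,14) = 25958110360896000.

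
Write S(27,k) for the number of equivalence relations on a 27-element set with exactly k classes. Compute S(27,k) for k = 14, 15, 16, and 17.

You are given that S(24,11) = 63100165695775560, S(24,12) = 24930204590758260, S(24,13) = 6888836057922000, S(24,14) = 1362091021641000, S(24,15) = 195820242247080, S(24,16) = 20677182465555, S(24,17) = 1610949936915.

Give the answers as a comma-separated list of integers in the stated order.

@25  (25,12):24930204590758260·12+63100165695775560→362262620784874680, (25,13):6888836057922000·13+24930204590758260→114485073343744260, (25,14):1362091021641000·14+6888836057922000→25958110360896000, (25,15):195820242247080·15+1362091021641000→4299394655347200, (25,16):20677182465555·16+195820242247080→526655161695960, (25,17):1610949936915·17+20677182465555→48063331393110
@26  (26,13):114485073343744260·13+362262620784874680→1850568574253550060, (26,14):25958110360896000·14+114485073343744260→477898618396288260, (26,15):4299394655347200·15+25958110360896000→90449030191104000, (26,16):526655161695960·16+4299394655347200→12725877242482560, (26,17):48063331393110·17+526655161695960→1343731795378830
@27  (27,14):477898618396288260·14+1850568574253550060→8541149231801585700, (27,15):90449030191104000·15+477898618396288260→1834634071262848260, (27,16):12725877242482560·16+90449030191104000→294063066070824960, (27,17):1343731795378830·17+12725877242482560→35569317763922670
Read S(27,14) = 8541149231801585700, S(27,15) = 1834634071262848260, S(27,16) = 294063066070824960, S(27,17) = 35569317763922670.

8541149231801585700, 1834634071262848260, 294063066070824960, 35569317763922670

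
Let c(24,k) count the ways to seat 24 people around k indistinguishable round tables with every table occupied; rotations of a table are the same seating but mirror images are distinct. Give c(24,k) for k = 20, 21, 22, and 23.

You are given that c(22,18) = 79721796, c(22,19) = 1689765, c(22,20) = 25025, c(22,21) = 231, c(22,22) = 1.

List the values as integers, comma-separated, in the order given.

168423871, 2932776, 35926, 276

i=23: T(23,19)=79721796+22·1689765=116896626 | T(23,20)=1689765+22·25025=2240315 | T(23,21)=25025+22·231=30107 | T(23,22)=231+22·1=253 | T(23,23)=1+22·0=1
i=24: T(24,20)=116896626+23·2240315=168423871 | T(24,21)=2240315+23·30107=2932776 | T(24,22)=30107+23·253=35926 | T(24,23)=253+23·1=276
Read c(24,20) = 168423871, c(24,21) = 2932776, c(24,22) = 35926, c(24,23) = 276.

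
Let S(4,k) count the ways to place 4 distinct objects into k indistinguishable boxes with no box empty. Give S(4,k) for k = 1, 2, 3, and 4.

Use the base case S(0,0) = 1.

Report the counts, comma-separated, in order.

1, 7, 6, 1

i=1: T(1,1)=1+1·0=1
i=2: T(2,1)=0+1·1=1 | T(2,2)=1+2·0=1
i=3: T(3,1)=0+1·1=1 | T(3,2)=1+2·1=3 | T(3,3)=1+3·0=1
i=4: T(4,1)=0+1·1=1 | T(4,2)=1+2·3=7 | T(4,3)=3+3·1=6 | T(4,4)=1+4·0=1
Read S(4,1) = 1, S(4,2) = 7, S(4,3) = 6, S(4,4) = 1.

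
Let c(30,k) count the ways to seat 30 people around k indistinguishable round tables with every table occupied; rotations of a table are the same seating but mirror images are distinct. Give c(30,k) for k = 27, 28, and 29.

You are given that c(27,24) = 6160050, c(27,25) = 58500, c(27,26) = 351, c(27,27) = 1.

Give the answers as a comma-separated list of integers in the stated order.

11921175, 90335, 435

[28] T[28,25]:27*58500+6160050=7739550 · T[28,26]:27*351+58500=67977 · T[28,27]:27*1+351=378 · T[28,28]:27*0+1=1
[29] T[29,26]:28*67977+7739550=9642906 · T[29,27]:28*378+67977=78561 · T[29,28]:28*1+378=406 · T[29,29]:28*0+1=1
[30] T[30,27]:29*78561+9642906=11921175 · T[30,28]:29*406+78561=90335 · T[30,29]:29*1+406=435
Read c(30,27) = 11921175, c(30,28) = 90335, c(30,29) = 435.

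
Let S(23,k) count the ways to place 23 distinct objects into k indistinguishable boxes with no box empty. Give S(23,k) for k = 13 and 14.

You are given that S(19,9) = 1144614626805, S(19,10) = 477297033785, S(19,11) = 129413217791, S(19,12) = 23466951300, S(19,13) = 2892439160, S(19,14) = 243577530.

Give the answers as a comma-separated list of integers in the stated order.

i=20: T(20,10)=1144614626805+10·477297033785=5917584964655 | T(20,11)=477297033785+11·129413217791=1900842429486 | T(20,12)=129413217791+12·23466951300=411016633391 | T(20,13)=23466951300+13·2892439160=61068660380 | T(20,14)=2892439160+14·243577530=6302524580
i=21: T(21,11)=5917584964655+11·1900842429486=26826851689001 | T(21,12)=1900842429486+12·411016633391=6833042030178 | T(21,13)=411016633391+13·61068660380=1204909218331 | T(21,14)=61068660380+14·6302524580=149304004500
i=22: T(22,12)=26826851689001+12·6833042030178=108823356051137 | T(22,13)=6833042030178+13·1204909218331=22496861868481 | T(22,14)=1204909218331+14·149304004500=3295165281331
i=23: T(23,13)=108823356051137+13·22496861868481=401282560341390 | T(23,14)=22496861868481+14·3295165281331=68629175807115
Read S(23,13) = 401282560341390, S(23,14) = 68629175807115.

401282560341390, 68629175807115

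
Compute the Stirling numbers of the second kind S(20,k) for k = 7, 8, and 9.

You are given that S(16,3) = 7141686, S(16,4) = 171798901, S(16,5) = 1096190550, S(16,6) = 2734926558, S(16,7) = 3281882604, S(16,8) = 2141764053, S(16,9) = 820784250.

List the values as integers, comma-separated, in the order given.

row 17: T[17][4]=4·171798901+7141686=694337290  T[17][5]=5·1096190550+171798901=5652751651  T[17][6]=6·2734926558+1096190550=17505749898  T[17][7]=7·3281882604+2734926558=25708104786  T[17][8]=8·2141764053+3281882604=20415995028  T[17][9]=9·820784250+2141764053=9528822303
row 18: T[18][5]=5·5652751651+694337290=28958095545  T[18][6]=6·17505749898+5652751651=110687251039  T[18][7]=7·25708104786+17505749898=197462483400  T[18][8]=8·20415995028+25708104786=189036065010  T[18][9]=9·9528822303+20415995028=106175395755
row 19: T[19][6]=6·110687251039+28958095545=693081601779  T[19][7]=7·197462483400+110687251039=1492924634839  T[19][8]=8·189036065010+197462483400=1709751003480  T[19][9]=9·106175395755+189036065010=1144614626805
row 20: T[20][7]=7·1492924634839+693081601779=11143554045652  T[20][8]=8·1709751003480+1492924634839=15170932662679  T[20][9]=9·1144614626805+1709751003480=12011282644725
Read S(20,7) = 11143554045652, S(20,8) = 15170932662679, S(20,9) = 12011282644725.

11143554045652, 15170932662679, 12011282644725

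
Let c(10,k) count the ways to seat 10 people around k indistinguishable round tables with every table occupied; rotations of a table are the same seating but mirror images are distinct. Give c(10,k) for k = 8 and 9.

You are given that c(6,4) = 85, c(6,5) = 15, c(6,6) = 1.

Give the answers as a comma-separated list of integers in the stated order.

870, 45

i=7: T(7,5)=85+6·15=175 | T(7,6)=15+6·1=21 | T(7,7)=1+6·0=1
i=8: T(8,6)=175+7·21=322 | T(8,7)=21+7·1=28 | T(8,8)=1+7·0=1
i=9: T(9,7)=322+8·28=546 | T(9,8)=28+8·1=36 | T(9,9)=1+8·0=1
i=10: T(10,8)=546+9·36=870 | T(10,9)=36+9·1=45
Read c(10,8) = 870, c(10,9) = 45.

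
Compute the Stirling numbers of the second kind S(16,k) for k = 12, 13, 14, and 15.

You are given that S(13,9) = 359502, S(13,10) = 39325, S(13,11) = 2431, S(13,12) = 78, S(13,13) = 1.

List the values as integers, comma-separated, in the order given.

2757118, 165620, 6020, 120

row 14: T[14][10]=10·39325+359502=752752  T[14][11]=11·2431+39325=66066  T[14][12]=12·78+2431=3367  T[14][13]=13·1+78=91  T[14][14]=14·0+1=1
row 15: T[15][11]=11·66066+752752=1479478  T[15][12]=12·3367+66066=106470  T[15][13]=13·91+3367=4550  T[15][14]=14·1+91=105  T[15][15]=15·0+1=1
row 16: T[16][12]=12·106470+1479478=2757118  T[16][13]=13·4550+106470=165620  T[16][14]=14·105+4550=6020  T[16][15]=15·1+105=120
Read S(16,12) = 2757118, S(16,13) = 165620, S(16,14) = 6020, S(16,15) = 120.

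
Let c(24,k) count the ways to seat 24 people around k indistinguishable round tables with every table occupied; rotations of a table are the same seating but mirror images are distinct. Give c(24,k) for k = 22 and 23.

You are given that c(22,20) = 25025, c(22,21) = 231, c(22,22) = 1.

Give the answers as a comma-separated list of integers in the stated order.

35926, 276

[23] T[23,21]:22*231+25025=30107 · T[23,22]:22*1+231=253 · T[23,23]:22*0+1=1
[24] T[24,22]:23*253+30107=35926 · T[24,23]:23*1+253=276
Read c(24,22) = 35926, c(24,23) = 276.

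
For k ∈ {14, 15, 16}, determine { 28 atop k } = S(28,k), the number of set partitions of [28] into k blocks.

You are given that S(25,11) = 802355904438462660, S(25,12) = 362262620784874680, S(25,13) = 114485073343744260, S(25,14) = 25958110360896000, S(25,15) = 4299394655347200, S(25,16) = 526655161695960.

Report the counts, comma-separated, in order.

i=26: T(26,12)=802355904438462660+12·362262620784874680=5149507353856958820 | T(26,13)=362262620784874680+13·114485073343744260=1850568574253550060 | T(26,14)=114485073343744260+14·25958110360896000=477898618396288260 | T(26,15)=25958110360896000+15·4299394655347200=90449030191104000 | T(26,16)=4299394655347200+16·526655161695960=12725877242482560
i=27: T(27,13)=5149507353856958820+13·1850568574253550060=29206898819153109600 | T(27,14)=1850568574253550060+14·477898618396288260=8541149231801585700 | T(27,15)=477898618396288260+15·90449030191104000=1834634071262848260 | T(27,16)=90449030191104000+16·12725877242482560=294063066070824960
i=28: T(28,14)=29206898819153109600+14·8541149231801585700=148782988064375309400 | T(28,15)=8541149231801585700+15·1834634071262848260=36060660300744309600 | T(28,16)=1834634071262848260+16·294063066070824960=6539643128396047620
Read S(28,14) = 148782988064375309400, S(28,15) = 36060660300744309600, S(28,16) = 6539643128396047620.

148782988064375309400, 36060660300744309600, 6539643128396047620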